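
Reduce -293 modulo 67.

-293 = -5×67 + 42, so -293 ≡ 42 (mod 67).

42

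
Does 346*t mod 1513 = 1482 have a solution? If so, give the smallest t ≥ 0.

gcd(346, 1513) = 1, so a unique solution mod 1513 exists.
346⁻¹ ≡ 258 (mod 1513).
t ≡ 258*1482 ≡ 1080 (mod 1513).

1080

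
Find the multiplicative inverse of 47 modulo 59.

59 = 1×47 + 12
47 = 3×12 + 11
12 = 1×11 + 1
11 = 11×1 + 0
gcd(47, 59) = 1, so the inverse exists.
Back-substitute for 1:
1 = 1×12 − 1×11
  = −1×47 + 4×12
  = 4×59 − 5×47
So 47⁻¹ ≡ −5 ≡ 54 (mod 59).

54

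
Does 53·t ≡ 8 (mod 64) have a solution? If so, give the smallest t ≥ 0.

40

gcd(53, 64) = 1, so a unique solution mod 64 exists.
53⁻¹ ≡ 29 (mod 64).
t ≡ 29·8 ≡ 40 (mod 64).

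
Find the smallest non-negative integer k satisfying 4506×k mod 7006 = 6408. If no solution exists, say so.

gcd(4506, 7006) = 2, and 2 | 6408, so solutions exist.
Divide through by 2: 2253×k ≡ 3204 mod 3503.
2253⁻¹ ≡ 468 (mod 3503).
k ≡ 468×3204 ≡ 188 (mod 3503).
The smallest non-negative solution is k = 188.

188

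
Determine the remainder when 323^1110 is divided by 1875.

By square-and-multiply:
1110 in binary is 10001010110, i.e. 1110 = 1024 + 64 + 16 + 4 + 2.
323^1 ≡ 323 (mod 1875)
323^2 ≡ 323^2 = 104329 ≡ 1204 (mod 1875)
323^4 ≡ 1204^2 = 1449616 ≡ 241 (mod 1875)
323^8 ≡ 241^2 = 58081 ≡ 1831 (mod 1875)
323^16 ≡ 1831^2 = 3352561 ≡ 61 (mod 1875)
323^32 ≡ 61^2 = 3721 ≡ 1846 (mod 1875)
323^64 ≡ 1846^2 = 3407716 ≡ 841 (mod 1875)
323^128 ≡ 841^2 = 707281 ≡ 406 (mod 1875)
323^256 ≡ 406^2 = 164836 ≡ 1711 (mod 1875)
323^512 ≡ 1711^2 = 2927521 ≡ 646 (mod 1875)
323^1024 ≡ 646^2 = 417316 ≡ 1066 (mod 1875)
323^1110 = 323^1024 * 323^64 * 323^16 * 323^4 * 323^2 ≡ 1066 * 841 * 61 * 241 * 1204 (mod 1875).
Accumulate the product:
1066 * 841 = 896506 ≡ 256
256 * 61 = 15616 ≡ 616
616 * 241 = 148456 ≡ 331
331 * 1204 = 398524 ≡ 1024

1024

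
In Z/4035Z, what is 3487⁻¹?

4035 = 1*3487 + 548
3487 = 6*548 + 199
548 = 2*199 + 150
199 = 1*150 + 49
150 = 3*49 + 3
49 = 16*3 + 1
3 = 3*1 + 0
gcd(3487, 4035) = 1, so the inverse exists.
Back-substitute for 1:
1 = 1*49 − 16*3
  = −16*150 + 49*49
  = 49*199 − 65*150
  = −65*548 + 179*199
  = 179*3487 − 1139*548
  = −1139*4035 + 1318*3487
So 3487⁻¹ ≡ 1318 (mod 4035).

1318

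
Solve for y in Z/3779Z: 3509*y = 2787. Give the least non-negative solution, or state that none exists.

2551

gcd(3509, 3779) = 1, so a unique solution mod 3779 exists.
3509⁻¹ ≡ 3765 (mod 3779).
y ≡ 3765*2787 ≡ 2551 (mod 3779).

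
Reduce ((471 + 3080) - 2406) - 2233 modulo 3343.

471 + 3080 = 3551 ≡ 208 (mod 3343)
208 - 2406 = -2198 ≡ 1145 (mod 3343)
1145 - 2233 = -1088 ≡ 2255 (mod 3343)

2255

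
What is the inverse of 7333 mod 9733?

9733 = 1*7333 + 2400
7333 = 3*2400 + 133
2400 = 18*133 + 6
133 = 22*6 + 1
6 = 6*1 + 0
gcd(7333, 9733) = 1, so the inverse exists.
Back-substitute for 1:
1 = 1*133 − 22*6
  = −22*2400 + 397*133
  = 397*7333 − 1213*2400
  = −1213*9733 + 1610*7333
So 7333⁻¹ ≡ 1610 (mod 9733).

1610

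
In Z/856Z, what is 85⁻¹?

141

By the extended Euclidean algorithm:
856 = 10×85 + 6
85 = 14×6 + 1
6 = 6×1 + 0
gcd(85, 856) = 1, so the inverse exists.
Back-substitute for 1:
1 = 1×85 − 14×6
  = −14×856 + 141×85
So 85⁻¹ ≡ 141 (mod 856).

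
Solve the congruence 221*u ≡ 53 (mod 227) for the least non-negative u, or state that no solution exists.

29

gcd(221, 227) = 1, so a unique solution mod 227 exists.
221⁻¹ ≡ 189 (mod 227).
u ≡ 189*53 ≡ 29 (mod 227).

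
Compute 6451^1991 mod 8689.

6451^1 ≡ 6451 (mod 8689)
6451^2 ≡ 6451^2 = 41615401 ≡ 3780 (mod 8689)
6451^4 ≡ 3780^2 = 14288400 ≡ 3684 (mod 8689)
6451^8 ≡ 3684^2 = 13571856 ≡ 8327 (mod 8689)
6451^16 ≡ 8327^2 = 69338929 ≡ 709 (mod 8689)
6451^32 ≡ 709^2 = 502681 ≡ 7408 (mod 8689)
6451^64 ≡ 7408^2 = 54878464 ≡ 7429 (mod 8689)
6451^128 ≡ 7429^2 = 55190041 ≡ 6202 (mod 8689)
6451^256 ≡ 6202^2 = 38464804 ≡ 7290 (mod 8689)
6451^512 ≡ 7290^2 = 53144100 ≡ 2176 (mod 8689)
6451^1024 ≡ 2176^2 = 4734976 ≡ 8160 (mod 8689)
6451^1991 = 6451^1024 * 6451^512 * 6451^256 * 6451^128 * 6451^64 * 6451^4 * 6451^2 * 6451^1 ≡ 8160 * 2176 * 7290 * 6202 * 7429 * 3684 * 3780 * 6451 (mod 8689).
Accumulate the product:
8160 * 2176 = 17756160 ≡ 4533
4533 * 7290 = 33045570 ≡ 1303
1303 * 6202 = 8081206 ≡ 436
436 * 7429 = 3239044 ≡ 6736
6736 * 3684 = 24815424 ≡ 8329
8329 * 3780 = 31483620 ≡ 3373
3373 * 6451 = 21759223 ≡ 1967

1967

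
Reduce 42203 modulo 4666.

209

42203 = 9·4666 + 209, so 42203 ≡ 209 (mod 4666).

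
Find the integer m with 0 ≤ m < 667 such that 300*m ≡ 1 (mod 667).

438

By the extended Euclidean algorithm:
667 = 2*300 + 67
300 = 4*67 + 32
67 = 2*32 + 3
32 = 10*3 + 2
3 = 1*2 + 1
2 = 2*1 + 0
gcd(300, 667) = 1, so the inverse exists.
Bézout: 1 = 103*667 − 229*300.
So 300⁻¹ ≡ −229 ≡ 438 (mod 667).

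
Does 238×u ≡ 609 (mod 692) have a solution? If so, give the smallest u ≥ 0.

no solution

gcd(238, 692) = 2, and 2 does not divide 609.
So the congruence has no solution.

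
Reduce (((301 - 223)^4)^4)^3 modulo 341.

221

301 - 223 = 78
(78)^4 ≡ 188 (mod 341)
(188)^4 ≡ 78 (mod 341)
(78)^3 ≡ 221 (mod 341)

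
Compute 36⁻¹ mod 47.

47 = 1·36 + 11
36 = 3·11 + 3
11 = 3·3 + 2
3 = 1·2 + 1
2 = 2·1 + 0
gcd(36, 47) = 1, so the inverse exists.
Bézout: 1 = −13·47 + 17·36.
So 36⁻¹ ≡ 17 (mod 47).

17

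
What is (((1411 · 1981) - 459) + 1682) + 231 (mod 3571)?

1411 · 1981 = 2795191 ≡ 2669 (mod 3571)
2669 - 459 = 2210
2210 + 1682 = 3892 ≡ 321 (mod 3571)
321 + 231 = 552

552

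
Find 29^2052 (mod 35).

By square-and-multiply:
2052 in binary is 100000000100, i.e. 2052 = 2048 + 4.
29^1 ≡ 29 (mod 35)
29^2 ≡ 29^2 = 841 ≡ 1 (mod 35)
29^4 ≡ 1^2 = 1 (mod 35)
29^8 ≡ 1^2 = 1 (mod 35)
29^16 ≡ 1^2 = 1 (mod 35)
29^32 ≡ 1^2 = 1 (mod 35)
29^64 ≡ 1^2 = 1 (mod 35)
29^128 ≡ 1^2 = 1 (mod 35)
29^256 ≡ 1^2 = 1 (mod 35)
29^512 ≡ 1^2 = 1 (mod 35)
29^1024 ≡ 1^2 = 1 (mod 35)
29^2048 ≡ 1^2 = 1 (mod 35)
29^2052 = 29^2048 * 29^4 ≡ 1 * 1 (mod 35).
1 * 1 = 1 ≡ 1 (mod 35).

1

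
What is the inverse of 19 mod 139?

139 = 7×19 + 6
19 = 3×6 + 1
6 = 6×1 + 0
gcd(19, 139) = 1, so the inverse exists.
Bézout: 1 = −3×139 + 22×19.
So 19⁻¹ ≡ 22 (mod 139).

22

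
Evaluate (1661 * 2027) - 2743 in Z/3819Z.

1661 * 2027 = 3366847 ≡ 2308 (mod 3819)
2308 - 2743 = -435 ≡ 3384 (mod 3819)

3384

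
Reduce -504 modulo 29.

18

-504 = -18×29 + 18, so -504 ≡ 18 (mod 29).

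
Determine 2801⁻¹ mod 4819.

Apply the Euclidean algorithm and back-substitute:
4819 = 1·2801 + 2018
2801 = 1·2018 + 783
2018 = 2·783 + 452
783 = 1·452 + 331
452 = 1·331 + 121
331 = 2·121 + 89
121 = 1·89 + 32
89 = 2·32 + 25
32 = 1·25 + 7
25 = 3·7 + 4
7 = 1·4 + 3
4 = 1·3 + 1
3 = 3·1 + 0
gcd(2801, 4819) = 1, so the inverse exists.
Back-substitute for 1:
1 = 1·4 − 1·3
  = −1·7 + 2·4
  = 2·25 − 7·7
  = −7·32 + 9·25
  = 9·89 − 25·32
  = −25·121 + 34·89
  = 34·331 − 93·121
  = −93·452 + 127·331
  = 127·783 − 220·452
  = −220·2018 + 567·783
  = 567·2801 − 787·2018
  = −787·4819 + 1354·2801
So 2801⁻¹ ≡ 1354 (mod 4819).

1354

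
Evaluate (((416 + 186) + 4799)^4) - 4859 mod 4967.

416 + 186 = 602
602 + 4799 = 5401 ≡ 434 (mod 4967)
(434)^4 ≡ 3090 (mod 4967)
3090 - 4859 = -1769 ≡ 3198 (mod 4967)

3198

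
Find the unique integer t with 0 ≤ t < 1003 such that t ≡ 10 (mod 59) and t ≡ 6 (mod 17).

482

59⁻¹ mod 17: 59·15 ≡ 1 (mod 17), so 59⁻¹ ≡ 15.
t = 10 + 59·((6 − 10)·15 mod 17) = 10 + 59·8 = 482.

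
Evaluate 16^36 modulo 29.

16

Compute successive squares:
36 in binary is 100100, i.e. 36 = 32 + 4.
16^1 ≡ 16 (mod 29)
16^2 ≡ 16^2 = 256 ≡ 24 (mod 29)
16^4 ≡ 24^2 = 576 ≡ 25 (mod 29)
16^8 ≡ 25^2 = 625 ≡ 16 (mod 29)
16^16 ≡ 16^2 = 256 ≡ 24 (mod 29)
16^32 ≡ 24^2 = 576 ≡ 25 (mod 29)
16^36 = 16^32 * 16^4 ≡ 25 * 25 (mod 29).
25 * 25 = 625 ≡ 16 (mod 29).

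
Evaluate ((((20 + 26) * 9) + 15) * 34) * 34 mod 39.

20 + 26 = 46 ≡ 7 (mod 39)
7 * 9 = 63 ≡ 24 (mod 39)
24 + 15 = 39 ≡ 0 (mod 39)
0 * 34 = 0
0 * 34 = 0

0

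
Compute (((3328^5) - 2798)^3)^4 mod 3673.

1721

(3328)^5 ≡ 2851 (mod 3673)
2851 - 2798 = 53
(53)^3 ≡ 1957 (mod 3673)
(1957)^4 ≡ 1721 (mod 3673)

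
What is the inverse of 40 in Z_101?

48

Apply the Euclidean algorithm and back-substitute:
101 = 2×40 + 21
40 = 1×21 + 19
21 = 1×19 + 2
19 = 9×2 + 1
2 = 2×1 + 0
gcd(40, 101) = 1, so the inverse exists.
Back-substitute for 1:
1 = 1×19 − 9×2
  = −9×21 + 10×19
  = 10×40 − 19×21
  = −19×101 + 48×40
So 40⁻¹ ≡ 48 (mod 101).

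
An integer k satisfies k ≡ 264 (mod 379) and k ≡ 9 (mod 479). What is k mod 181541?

101078

379⁻¹ mod 479: 379·91 ≡ 1 (mod 479), so 379⁻¹ ≡ 91.
k = 264 + 379·((9 − 264)·91 mod 479) = 264 + 379·266 = 101078.
Check: 101078 mod 379 = 264, 101078 mod 479 = 9. ✓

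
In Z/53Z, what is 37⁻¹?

53 = 1×37 + 16
37 = 2×16 + 5
16 = 3×5 + 1
5 = 5×1 + 0
gcd(37, 53) = 1, so the inverse exists.
Bézout: 1 = 7×53 − 10×37.
So 37⁻¹ ≡ −10 ≡ 43 (mod 53).

43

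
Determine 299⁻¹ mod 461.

424

Apply the Euclidean algorithm and back-substitute:
461 = 1×299 + 162
299 = 1×162 + 137
162 = 1×137 + 25
137 = 5×25 + 12
25 = 2×12 + 1
12 = 12×1 + 0
gcd(299, 461) = 1, so the inverse exists.
Bézout: 1 = 24×461 − 37×299.
So 299⁻¹ ≡ −37 ≡ 424 (mod 461).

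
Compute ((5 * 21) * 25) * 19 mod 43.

5 * 21 = 105 ≡ 19 (mod 43)
19 * 25 = 475 ≡ 2 (mod 43)
2 * 19 = 38

38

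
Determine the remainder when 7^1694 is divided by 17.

1694 in binary is 11010011110, i.e. 1694 = 1024 + 512 + 128 + 16 + 8 + 4 + 2.
7^1 ≡ 7 (mod 17)
7^2 ≡ 7^2 = 49 ≡ 15 (mod 17)
7^4 ≡ 15^2 = 225 ≡ 4 (mod 17)
7^8 ≡ 4^2 = 16 (mod 17)
7^16 ≡ 16^2 = 256 ≡ 1 (mod 17)
7^32 ≡ 1^2 = 1 (mod 17)
7^64 ≡ 1^2 = 1 (mod 17)
7^128 ≡ 1^2 = 1 (mod 17)
7^256 ≡ 1^2 = 1 (mod 17)
7^512 ≡ 1^2 = 1 (mod 17)
7^1024 ≡ 1^2 = 1 (mod 17)
7^1694 = 7^1024 · 7^512 · 7^128 · 7^16 · 7^8 · 7^4 · 7^2 ≡ 1 · 1 · 1 · 1 · 16 · 4 · 15 (mod 17).
Accumulate the product:
1 · 1 = 1
1 · 1 = 1
1 · 1 = 1
1 · 16 = 16
16 · 4 = 64 ≡ 13
13 · 15 = 195 ≡ 8

8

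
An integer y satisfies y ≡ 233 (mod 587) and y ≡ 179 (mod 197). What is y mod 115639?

587⁻¹ mod 197: 587·49 ≡ 1 (mod 197), so 587⁻¹ ≡ 49.
y = 233 + 587·((179 − 233)·49 mod 197) = 233 + 587·112 = 65977.

65977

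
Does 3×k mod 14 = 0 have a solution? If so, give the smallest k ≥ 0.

gcd(3, 14) = 1, so a unique solution mod 14 exists.
3⁻¹ ≡ 5 (mod 14).
k ≡ 5×0 ≡ 0 (mod 14).

0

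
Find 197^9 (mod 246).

77

Using repeated squaring:
9 in binary is 1001, i.e. 9 = 8 + 1.
197^1 ≡ 197 (mod 246)
197^2 ≡ 197^2 = 38809 ≡ 187 (mod 246)
197^4 ≡ 187^2 = 34969 ≡ 37 (mod 246)
197^8 ≡ 37^2 = 1369 ≡ 139 (mod 246)
197^9 = 197^8 · 197^1 ≡ 139 · 197 (mod 246).
139 · 197 = 27383 ≡ 77 (mod 246).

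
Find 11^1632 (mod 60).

1

1632 in binary is 11001100000, i.e. 1632 = 1024 + 512 + 64 + 32.
11^1 ≡ 11 (mod 60)
11^2 ≡ 11^2 = 121 ≡ 1 (mod 60)
11^4 ≡ 1^2 = 1 (mod 60)
11^8 ≡ 1^2 = 1 (mod 60)
11^16 ≡ 1^2 = 1 (mod 60)
11^32 ≡ 1^2 = 1 (mod 60)
11^64 ≡ 1^2 = 1 (mod 60)
11^128 ≡ 1^2 = 1 (mod 60)
11^256 ≡ 1^2 = 1 (mod 60)
11^512 ≡ 1^2 = 1 (mod 60)
11^1024 ≡ 1^2 = 1 (mod 60)
11^1632 = 11^1024 * 11^512 * 11^64 * 11^32 ≡ 1 * 1 * 1 * 1 (mod 60).
Accumulate the product:
1 * 1 = 1
1 * 1 = 1
1 * 1 = 1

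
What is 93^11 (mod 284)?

33

Compute successive squares:
11 in binary is 1011, i.e. 11 = 8 + 2 + 1.
93^1 ≡ 93 (mod 284)
93^2 ≡ 93^2 = 8649 ≡ 129 (mod 284)
93^4 ≡ 129^2 = 16641 ≡ 169 (mod 284)
93^8 ≡ 169^2 = 28561 ≡ 161 (mod 284)
93^11 = 93^8 × 93^2 × 93^1 ≡ 161 × 129 × 93 (mod 284).
Accumulate the product:
161 × 129 = 20769 ≡ 37
37 × 93 = 3441 ≡ 33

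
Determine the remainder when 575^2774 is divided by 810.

Compute successive squares:
2774 in binary is 101011010110, i.e. 2774 = 2048 + 512 + 128 + 64 + 16 + 4 + 2.
575^1 ≡ 575 (mod 810)
575^2 ≡ 575^2 = 330625 ≡ 145 (mod 810)
575^4 ≡ 145^2 = 21025 ≡ 775 (mod 810)
575^8 ≡ 775^2 = 600625 ≡ 415 (mod 810)
575^16 ≡ 415^2 = 172225 ≡ 505 (mod 810)
575^32 ≡ 505^2 = 255025 ≡ 685 (mod 810)
575^64 ≡ 685^2 = 469225 ≡ 235 (mod 810)
575^128 ≡ 235^2 = 55225 ≡ 145 (mod 810)
575^256 ≡ 145^2 = 21025 ≡ 775 (mod 810)
575^512 ≡ 775^2 = 600625 ≡ 415 (mod 810)
575^1024 ≡ 415^2 = 172225 ≡ 505 (mod 810)
575^2048 ≡ 505^2 = 255025 ≡ 685 (mod 810)
575^2774 = 575^2048 · 575^512 · 575^128 · 575^64 · 575^16 · 575^4 · 575^2 ≡ 685 · 415 · 145 · 235 · 505 · 775 · 145 (mod 810).
Accumulate the product:
685 · 415 = 284275 ≡ 775
775 · 145 = 112375 ≡ 595
595 · 235 = 139825 ≡ 505
505 · 505 = 255025 ≡ 685
685 · 775 = 530875 ≡ 325
325 · 145 = 47125 ≡ 145

145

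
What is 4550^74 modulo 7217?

Using repeated squaring:
4550^1 ≡ 4550 (mod 7217)
4550^2 ≡ 4550^2 = 20702500 ≡ 4144 (mod 7217)
4550^4 ≡ 4144^2 = 17172736 ≡ 3493 (mod 7217)
4550^8 ≡ 3493^2 = 12201049 ≡ 4319 (mod 7217)
4550^16 ≡ 4319^2 = 18653761 ≡ 5033 (mod 7217)
4550^32 ≡ 5033^2 = 25331089 ≡ 6636 (mod 7217)
4550^64 ≡ 6636^2 = 44036496 ≡ 5579 (mod 7217)
4550^74 = 4550^64 × 4550^8 × 4550^2 ≡ 5579 × 4319 × 4144 (mod 7217).
Accumulate the product:
5579 × 4319 = 24095701 ≡ 5355
5355 × 4144 = 22191120 ≡ 6062

6062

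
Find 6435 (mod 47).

43

6435 = 136·47 + 43, so 6435 ≡ 43 (mod 47).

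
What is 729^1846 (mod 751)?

260

By square-and-multiply:
1846 in binary is 11100110110, i.e. 1846 = 1024 + 512 + 256 + 32 + 16 + 4 + 2.
729^1 ≡ 729 (mod 751)
729^2 ≡ 729^2 = 531441 ≡ 484 (mod 751)
729^4 ≡ 484^2 = 234256 ≡ 695 (mod 751)
729^8 ≡ 695^2 = 483025 ≡ 132 (mod 751)
729^16 ≡ 132^2 = 17424 ≡ 151 (mod 751)
729^32 ≡ 151^2 = 22801 ≡ 271 (mod 751)
729^64 ≡ 271^2 = 73441 ≡ 594 (mod 751)
729^128 ≡ 594^2 = 352836 ≡ 617 (mod 751)
729^256 ≡ 617^2 = 380689 ≡ 683 (mod 751)
729^512 ≡ 683^2 = 466489 ≡ 118 (mod 751)
729^1024 ≡ 118^2 = 13924 ≡ 406 (mod 751)
729^1846 = 729^1024 * 729^512 * 729^256 * 729^32 * 729^16 * 729^4 * 729^2 ≡ 406 * 118 * 683 * 271 * 151 * 695 * 484 (mod 751).
Accumulate the product:
406 * 118 = 47908 ≡ 595
595 * 683 = 406385 ≡ 94
94 * 271 = 25474 ≡ 691
691 * 151 = 104341 ≡ 703
703 * 695 = 488585 ≡ 435
435 * 484 = 210540 ≡ 260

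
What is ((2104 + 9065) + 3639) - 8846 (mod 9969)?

2104 + 9065 = 11169 ≡ 1200 (mod 9969)
1200 + 3639 = 4839
4839 - 8846 = -4007 ≡ 5962 (mod 9969)

5962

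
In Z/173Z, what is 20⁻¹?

173 = 8·20 + 13
20 = 1·13 + 7
13 = 1·7 + 6
7 = 1·6 + 1
6 = 6·1 + 0
gcd(20, 173) = 1, so the inverse exists.
Back-substitute for 1:
1 = 1·7 − 1·6
  = −1·13 + 2·7
  = 2·20 − 3·13
  = −3·173 + 26·20
So 20⁻¹ ≡ 26 (mod 173).

26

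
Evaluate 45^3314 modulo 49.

Compute successive squares:
3314 in binary is 110011110010, i.e. 3314 = 2048 + 1024 + 128 + 64 + 32 + 16 + 2.
45^1 ≡ 45 (mod 49)
45^2 ≡ 45^2 = 2025 ≡ 16 (mod 49)
45^4 ≡ 16^2 = 256 ≡ 11 (mod 49)
45^8 ≡ 11^2 = 121 ≡ 23 (mod 49)
45^16 ≡ 23^2 = 529 ≡ 39 (mod 49)
45^32 ≡ 39^2 = 1521 ≡ 2 (mod 49)
45^64 ≡ 2^2 = 4 (mod 49)
45^128 ≡ 4^2 = 16 (mod 49)
45^256 ≡ 16^2 = 256 ≡ 11 (mod 49)
45^512 ≡ 11^2 = 121 ≡ 23 (mod 49)
45^1024 ≡ 23^2 = 529 ≡ 39 (mod 49)
45^2048 ≡ 39^2 = 1521 ≡ 2 (mod 49)
45^3314 = 45^2048 · 45^1024 · 45^128 · 45^64 · 45^32 · 45^16 · 45^2 ≡ 2 · 39 · 16 · 4 · 2 · 39 · 16 (mod 49).
Accumulate the product:
2 · 39 = 78 ≡ 29
29 · 16 = 464 ≡ 23
23 · 4 = 92 ≡ 43
43 · 2 = 86 ≡ 37
37 · 39 = 1443 ≡ 22
22 · 16 = 352 ≡ 9

9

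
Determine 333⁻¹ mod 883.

236

By the extended Euclidean algorithm:
883 = 2×333 + 217
333 = 1×217 + 116
217 = 1×116 + 101
116 = 1×101 + 15
101 = 6×15 + 11
15 = 1×11 + 4
11 = 2×4 + 3
4 = 1×3 + 1
3 = 3×1 + 0
gcd(333, 883) = 1, so the inverse exists.
Back-substitute for 1:
1 = 1×4 − 1×3
  = −1×11 + 3×4
  = 3×15 − 4×11
  = −4×101 + 27×15
  = 27×116 − 31×101
  = −31×217 + 58×116
  = 58×333 − 89×217
  = −89×883 + 236×333
So 333⁻¹ ≡ 236 (mod 883).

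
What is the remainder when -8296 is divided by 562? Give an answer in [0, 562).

134

-8296 = -15×562 + 134, so -8296 ≡ 134 (mod 562).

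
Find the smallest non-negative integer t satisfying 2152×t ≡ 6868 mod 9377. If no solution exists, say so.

gcd(2152, 9377) = 1, so a unique solution mod 9377 exists.
2152⁻¹ ≡ 7804 (mod 9377).
t ≡ 7804×6868 ≡ 8317 (mod 9377).

8317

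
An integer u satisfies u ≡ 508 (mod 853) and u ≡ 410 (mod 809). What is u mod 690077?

853⁻¹ mod 809: 853×570 ≡ 1 (mod 809), so 853⁻¹ ≡ 570.
u = 508 + 853×((410 − 508)×570 mod 809) = 508 + 853×770 = 657318.
Check: 657318 mod 853 = 508, 657318 mod 809 = 410. ✓

657318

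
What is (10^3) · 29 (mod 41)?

13

(10)^3 ≡ 16 (mod 41)
16 · 29 = 464 ≡ 13 (mod 41)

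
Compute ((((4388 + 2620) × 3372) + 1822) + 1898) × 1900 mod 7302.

4388 + 2620 = 7008
7008 × 3372 = 23630976 ≡ 1704 (mod 7302)
1704 + 1822 = 3526
3526 + 1898 = 5424
5424 × 1900 = 10305600 ≡ 2478 (mod 7302)

2478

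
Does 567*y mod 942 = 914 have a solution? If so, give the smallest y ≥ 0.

gcd(567, 942) = 3, and 3 does not divide 914.
So the congruence has no solution.

no solution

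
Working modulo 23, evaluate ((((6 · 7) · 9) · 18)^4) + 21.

6 · 7 = 42 ≡ 19 (mod 23)
19 · 9 = 171 ≡ 10 (mod 23)
10 · 18 = 180 ≡ 19 (mod 23)
(19)^4 ≡ 3 (mod 23)
3 + 21 = 24 ≡ 1 (mod 23)

1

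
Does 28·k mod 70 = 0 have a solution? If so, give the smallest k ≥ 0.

gcd(28, 70) = 14, and 14 | 0, so solutions exist.
Divide through by 14: 2·k mod 5 = 0.
2⁻¹ ≡ 3 (mod 5).
k ≡ 3·0 ≡ 0 (mod 5).
The smallest non-negative solution is k = 0.

0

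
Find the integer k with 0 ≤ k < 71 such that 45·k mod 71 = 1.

30

71 = 1*45 + 26
45 = 1*26 + 19
26 = 1*19 + 7
19 = 2*7 + 5
7 = 1*5 + 2
5 = 2*2 + 1
2 = 2*1 + 0
gcd(45, 71) = 1, so the inverse exists.
Back-substitute for 1:
1 = 1*5 − 2*2
  = −2*7 + 3*5
  = 3*19 − 8*7
  = −8*26 + 11*19
  = 11*45 − 19*26
  = −19*71 + 30*45
So 45⁻¹ ≡ 30 (mod 71).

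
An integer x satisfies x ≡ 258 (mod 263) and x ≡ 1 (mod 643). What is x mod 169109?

134388

263⁻¹ mod 643: 263*621 ≡ 1 (mod 643), so 263⁻¹ ≡ 621.
x = 258 + 263*((1 − 258)*621 mod 643) = 258 + 263*510 = 134388.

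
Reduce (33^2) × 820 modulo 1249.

1194

(33)^2 ≡ 1089 (mod 1249)
1089 × 820 = 892980 ≡ 1194 (mod 1249)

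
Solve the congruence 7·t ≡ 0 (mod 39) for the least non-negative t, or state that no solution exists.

0

gcd(7, 39) = 1, so a unique solution mod 39 exists.
7⁻¹ ≡ 28 (mod 39).
t ≡ 28·0 ≡ 0 (mod 39).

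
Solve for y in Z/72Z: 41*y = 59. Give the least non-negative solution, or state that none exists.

19

gcd(41, 72) = 1, so a unique solution mod 72 exists.
41⁻¹ ≡ 65 (mod 72).
y ≡ 65*59 ≡ 19 (mod 72).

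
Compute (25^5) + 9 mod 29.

0

(25)^5 ≡ 20 (mod 29)
20 + 9 = 29 ≡ 0 (mod 29)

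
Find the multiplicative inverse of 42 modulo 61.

61 = 1*42 + 19
42 = 2*19 + 4
19 = 4*4 + 3
4 = 1*3 + 1
3 = 3*1 + 0
gcd(42, 61) = 1, so the inverse exists.
Back-substitute for 1:
1 = 1*4 − 1*3
  = −1*19 + 5*4
  = 5*42 − 11*19
  = −11*61 + 16*42
So 42⁻¹ ≡ 16 (mod 61).

16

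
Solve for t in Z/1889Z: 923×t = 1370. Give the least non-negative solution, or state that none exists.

112

gcd(923, 1889) = 1, so a unique solution mod 1889 exists.
923⁻¹ ≡ 1230 (mod 1889).
t ≡ 1230×1370 ≡ 112 (mod 1889).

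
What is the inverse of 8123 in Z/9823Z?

2814

Apply the Euclidean algorithm and back-substitute:
9823 = 1·8123 + 1700
8123 = 4·1700 + 1323
1700 = 1·1323 + 377
1323 = 3·377 + 192
377 = 1·192 + 185
192 = 1·185 + 7
185 = 26·7 + 3
7 = 2·3 + 1
3 = 3·1 + 0
gcd(8123, 9823) = 1, so the inverse exists.
Bézout: 1 = −2327·9823 + 2814·8123.
So 8123⁻¹ ≡ 2814 (mod 9823).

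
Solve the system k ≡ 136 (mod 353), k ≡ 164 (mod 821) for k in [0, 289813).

153691

353⁻¹ mod 821: 353·514 ≡ 1 (mod 821), so 353⁻¹ ≡ 514.
k = 136 + 353·((164 − 136)·514 mod 821) = 136 + 353·435 = 153691.
Check: 153691 mod 353 = 136, 153691 mod 821 = 164. ✓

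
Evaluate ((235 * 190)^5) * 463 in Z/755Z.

425

235 * 190 = 44650 ≡ 105 (mod 755)
(105)^5 ≡ 420 (mod 755)
420 * 463 = 194460 ≡ 425 (mod 755)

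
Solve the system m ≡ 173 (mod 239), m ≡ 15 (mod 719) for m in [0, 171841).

239⁻¹ mod 719: 239·358 ≡ 1 (mod 719), so 239⁻¹ ≡ 358.
m = 173 + 239·((15 − 173)·358 mod 719) = 173 + 239·237 = 56816.

56816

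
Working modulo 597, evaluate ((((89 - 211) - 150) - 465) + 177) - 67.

567

89 - 211 = -122 ≡ 475 (mod 597)
475 - 150 = 325
325 - 465 = -140 ≡ 457 (mod 597)
457 + 177 = 634 ≡ 37 (mod 597)
37 - 67 = -30 ≡ 567 (mod 597)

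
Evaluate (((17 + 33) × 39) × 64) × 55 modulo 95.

17 + 33 = 50
50 × 39 = 1950 ≡ 50 (mod 95)
50 × 64 = 3200 ≡ 65 (mod 95)
65 × 55 = 3575 ≡ 60 (mod 95)

60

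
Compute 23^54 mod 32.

17

Using repeated squaring:
54 in binary is 110110, i.e. 54 = 32 + 16 + 4 + 2.
23^1 ≡ 23 (mod 32)
23^2 ≡ 23^2 = 529 ≡ 17 (mod 32)
23^4 ≡ 17^2 = 289 ≡ 1 (mod 32)
23^8 ≡ 1^2 = 1 (mod 32)
23^16 ≡ 1^2 = 1 (mod 32)
23^32 ≡ 1^2 = 1 (mod 32)
23^54 = 23^32 · 23^16 · 23^4 · 23^2 ≡ 1 · 1 · 1 · 17 (mod 32).
Accumulate the product:
1 · 1 = 1
1 · 1 = 1
1 · 17 = 17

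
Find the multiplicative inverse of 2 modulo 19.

10

Apply the Euclidean algorithm and back-substitute:
19 = 9×2 + 1
2 = 2×1 + 0
gcd(2, 19) = 1, so the inverse exists.
Bézout: 1 = 1×19 − 9×2.
So 2⁻¹ ≡ −9 ≡ 10 (mod 19).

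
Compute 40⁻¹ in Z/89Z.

Apply the Euclidean algorithm and back-substitute:
89 = 2*40 + 9
40 = 4*9 + 4
9 = 2*4 + 1
4 = 4*1 + 0
gcd(40, 89) = 1, so the inverse exists.
Back-substitute for 1:
1 = 1*9 − 2*4
  = −2*40 + 9*9
  = 9*89 − 20*40
So 40⁻¹ ≡ −20 ≡ 69 (mod 89).

69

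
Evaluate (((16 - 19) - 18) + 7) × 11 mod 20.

16 - 19 = -3 ≡ 17 (mod 20)
17 - 18 = -1 ≡ 19 (mod 20)
19 + 7 = 26 ≡ 6 (mod 20)
6 × 11 = 66 ≡ 6 (mod 20)

6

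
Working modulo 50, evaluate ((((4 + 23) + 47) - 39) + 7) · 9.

28

4 + 23 = 27
27 + 47 = 74 ≡ 24 (mod 50)
24 - 39 = -15 ≡ 35 (mod 50)
35 + 7 = 42
42 · 9 = 378 ≡ 28 (mod 50)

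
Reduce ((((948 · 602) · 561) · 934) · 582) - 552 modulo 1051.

388

948 · 602 = 570696 ≡ 3 (mod 1051)
3 · 561 = 1683 ≡ 632 (mod 1051)
632 · 934 = 590288 ≡ 677 (mod 1051)
677 · 582 = 394014 ≡ 940 (mod 1051)
940 - 552 = 388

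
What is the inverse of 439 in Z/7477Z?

1601

7477 = 17·439 + 14
439 = 31·14 + 5
14 = 2·5 + 4
5 = 1·4 + 1
4 = 4·1 + 0
gcd(439, 7477) = 1, so the inverse exists.
Bézout: 1 = −94·7477 + 1601·439.
So 439⁻¹ ≡ 1601 (mod 7477).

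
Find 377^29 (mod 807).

29 in binary is 11101, i.e. 29 = 16 + 8 + 4 + 1.
377^1 ≡ 377 (mod 807)
377^2 ≡ 377^2 = 142129 ≡ 97 (mod 807)
377^4 ≡ 97^2 = 9409 ≡ 532 (mod 807)
377^8 ≡ 532^2 = 283024 ≡ 574 (mod 807)
377^16 ≡ 574^2 = 329476 ≡ 220 (mod 807)
377^29 = 377^16 · 377^8 · 377^4 · 377^1 ≡ 220 · 574 · 532 · 377 (mod 807).
Accumulate the product:
220 · 574 = 126280 ≡ 388
388 · 532 = 206416 ≡ 631
631 · 377 = 237887 ≡ 629

629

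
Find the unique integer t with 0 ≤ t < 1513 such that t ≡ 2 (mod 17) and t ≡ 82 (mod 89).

17⁻¹ mod 89: 17×21 ≡ 1 (mod 89), so 17⁻¹ ≡ 21.
t = 2 + 17×((82 − 2)×21 mod 89) = 2 + 17×78 = 1328.

1328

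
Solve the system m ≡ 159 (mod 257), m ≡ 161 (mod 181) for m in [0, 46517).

20976

257⁻¹ mod 181: 257·131 ≡ 1 (mod 181), so 257⁻¹ ≡ 131.
m = 159 + 257·((161 − 159)·131 mod 181) = 159 + 257·81 = 20976.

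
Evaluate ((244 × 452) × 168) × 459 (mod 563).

244 × 452 = 110288 ≡ 503 (mod 563)
503 × 168 = 84504 ≡ 54 (mod 563)
54 × 459 = 24786 ≡ 14 (mod 563)

14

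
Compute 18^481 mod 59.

54

By square-and-multiply:
481 in binary is 111100001, i.e. 481 = 256 + 128 + 64 + 32 + 1.
18^1 ≡ 18 (mod 59)
18^2 ≡ 18^2 = 324 ≡ 29 (mod 59)
18^4 ≡ 29^2 = 841 ≡ 15 (mod 59)
18^8 ≡ 15^2 = 225 ≡ 48 (mod 59)
18^16 ≡ 48^2 = 2304 ≡ 3 (mod 59)
18^32 ≡ 3^2 = 9 (mod 59)
18^64 ≡ 9^2 = 81 ≡ 22 (mod 59)
18^128 ≡ 22^2 = 484 ≡ 12 (mod 59)
18^256 ≡ 12^2 = 144 ≡ 26 (mod 59)
18^481 = 18^256 × 18^128 × 18^64 × 18^32 × 18^1 ≡ 26 × 12 × 22 × 9 × 18 (mod 59).
Accumulate the product:
26 × 12 = 312 ≡ 17
17 × 22 = 374 ≡ 20
20 × 9 = 180 ≡ 3
3 × 18 = 54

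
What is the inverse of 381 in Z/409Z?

73

409 = 1·381 + 28
381 = 13·28 + 17
28 = 1·17 + 11
17 = 1·11 + 6
11 = 1·6 + 5
6 = 1·5 + 1
5 = 5·1 + 0
gcd(381, 409) = 1, so the inverse exists.
Back-substitute for 1:
1 = 1·6 − 1·5
  = −1·11 + 2·6
  = 2·17 − 3·11
  = −3·28 + 5·17
  = 5·381 − 68·28
  = −68·409 + 73·381
So 381⁻¹ ≡ 73 (mod 409).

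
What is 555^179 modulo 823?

469

179 in binary is 10110011, i.e. 179 = 128 + 32 + 16 + 2 + 1.
555^1 ≡ 555 (mod 823)
555^2 ≡ 555^2 = 308025 ≡ 223 (mod 823)
555^4 ≡ 223^2 = 49729 ≡ 349 (mod 823)
555^8 ≡ 349^2 = 121801 ≡ 820 (mod 823)
555^16 ≡ 820^2 = 672400 ≡ 9 (mod 823)
555^32 ≡ 9^2 = 81 (mod 823)
555^64 ≡ 81^2 = 6561 ≡ 800 (mod 823)
555^128 ≡ 800^2 = 640000 ≡ 529 (mod 823)
555^179 = 555^128 · 555^32 · 555^16 · 555^2 · 555^1 ≡ 529 · 81 · 9 · 223 · 555 (mod 823).
Accumulate the product:
529 · 81 = 42849 ≡ 53
53 · 9 = 477
477 · 223 = 106371 ≡ 204
204 · 555 = 113220 ≡ 469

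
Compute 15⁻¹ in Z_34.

34 = 2*15 + 4
15 = 3*4 + 3
4 = 1*3 + 1
3 = 3*1 + 0
gcd(15, 34) = 1, so the inverse exists.
Bézout: 1 = 4*34 − 9*15.
So 15⁻¹ ≡ −9 ≡ 25 (mod 34).

25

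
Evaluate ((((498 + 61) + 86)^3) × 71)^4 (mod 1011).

498 + 61 = 559
559 + 86 = 645
(645)^3 ≡ 549 (mod 1011)
549 × 71 = 38979 ≡ 561 (mod 1011)
(561)^4 ≡ 21 (mod 1011)

21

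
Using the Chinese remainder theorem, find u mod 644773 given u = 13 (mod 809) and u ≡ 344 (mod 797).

809⁻¹ mod 797: 809*465 ≡ 1 (mod 797), so 809⁻¹ ≡ 465.
u = 13 + 809*((344 − 13)*465 mod 797) = 13 + 809*94 = 76059.

76059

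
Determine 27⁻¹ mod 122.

113

122 = 4×27 + 14
27 = 1×14 + 13
14 = 1×13 + 1
13 = 13×1 + 0
gcd(27, 122) = 1, so the inverse exists.
Bézout: 1 = 2×122 − 9×27.
So 27⁻¹ ≡ −9 ≡ 113 (mod 122).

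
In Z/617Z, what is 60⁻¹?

72

By the extended Euclidean algorithm:
617 = 10*60 + 17
60 = 3*17 + 9
17 = 1*9 + 8
9 = 1*8 + 1
8 = 8*1 + 0
gcd(60, 617) = 1, so the inverse exists.
Bézout: 1 = −7*617 + 72*60.
So 60⁻¹ ≡ 72 (mod 617).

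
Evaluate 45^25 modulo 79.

76

Using repeated squaring:
25 in binary is 11001, i.e. 25 = 16 + 8 + 1.
45^1 ≡ 45 (mod 79)
45^2 ≡ 45^2 = 2025 ≡ 50 (mod 79)
45^4 ≡ 50^2 = 2500 ≡ 51 (mod 79)
45^8 ≡ 51^2 = 2601 ≡ 73 (mod 79)
45^16 ≡ 73^2 = 5329 ≡ 36 (mod 79)
45^25 = 45^16 × 45^8 × 45^1 ≡ 36 × 73 × 45 (mod 79).
Accumulate the product:
36 × 73 = 2628 ≡ 21
21 × 45 = 945 ≡ 76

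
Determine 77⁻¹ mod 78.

Run the extended Euclidean algorithm:
78 = 1*77 + 1
77 = 77*1 + 0
gcd(77, 78) = 1, so the inverse exists.
Bézout: 1 = 1*78 − 1*77.
So 77⁻¹ ≡ −1 ≡ 77 (mod 78).

77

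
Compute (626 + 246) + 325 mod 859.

626 + 246 = 872 ≡ 13 (mod 859)
13 + 325 = 338

338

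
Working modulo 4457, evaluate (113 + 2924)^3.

113 + 2924 = 3037
(3037)^3 ≡ 225 (mod 4457)

225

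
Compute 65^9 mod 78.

65^1 ≡ 65 (mod 78)
65^2 ≡ 65^2 = 4225 ≡ 13 (mod 78)
65^4 ≡ 13^2 = 169 ≡ 13 (mod 78)
65^8 ≡ 13^2 = 169 ≡ 13 (mod 78)
65^9 = 65^8 * 65^1 ≡ 13 * 65 (mod 78).
13 * 65 = 845 ≡ 65 (mod 78).

65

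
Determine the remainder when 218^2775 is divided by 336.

176

By square-and-multiply:
2775 in binary is 101011010111, i.e. 2775 = 2048 + 512 + 128 + 64 + 16 + 4 + 2 + 1.
218^1 ≡ 218 (mod 336)
218^2 ≡ 218^2 = 47524 ≡ 148 (mod 336)
218^4 ≡ 148^2 = 21904 ≡ 64 (mod 336)
218^8 ≡ 64^2 = 4096 ≡ 64 (mod 336)
218^16 ≡ 64^2 = 4096 ≡ 64 (mod 336)
218^32 ≡ 64^2 = 4096 ≡ 64 (mod 336)
218^64 ≡ 64^2 = 4096 ≡ 64 (mod 336)
218^128 ≡ 64^2 = 4096 ≡ 64 (mod 336)
218^256 ≡ 64^2 = 4096 ≡ 64 (mod 336)
218^512 ≡ 64^2 = 4096 ≡ 64 (mod 336)
218^1024 ≡ 64^2 = 4096 ≡ 64 (mod 336)
218^2048 ≡ 64^2 = 4096 ≡ 64 (mod 336)
218^2775 = 218^2048 × 218^512 × 218^128 × 218^64 × 218^16 × 218^4 × 218^2 × 218^1 ≡ 64 × 64 × 64 × 64 × 64 × 64 × 148 × 218 (mod 336).
Accumulate the product:
64 × 64 = 4096 ≡ 64
64 × 64 = 4096 ≡ 64
64 × 64 = 4096 ≡ 64
64 × 64 = 4096 ≡ 64
64 × 64 = 4096 ≡ 64
64 × 148 = 9472 ≡ 64
64 × 218 = 13952 ≡ 176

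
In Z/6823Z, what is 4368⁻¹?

6823 = 1·4368 + 2455
4368 = 1·2455 + 1913
2455 = 1·1913 + 542
1913 = 3·542 + 287
542 = 1·287 + 255
287 = 1·255 + 32
255 = 7·32 + 31
32 = 1·31 + 1
31 = 31·1 + 0
gcd(4368, 6823) = 1, so the inverse exists.
Bézout: 1 = −137·6823 + 214·4368.
So 4368⁻¹ ≡ 214 (mod 6823).

214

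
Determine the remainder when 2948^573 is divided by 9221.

5713

Compute successive squares:
2948^1 ≡ 2948 (mod 9221)
2948^2 ≡ 2948^2 = 8690704 ≡ 4522 (mod 9221)
2948^4 ≡ 4522^2 = 20448484 ≡ 5527 (mod 9221)
2948^8 ≡ 5527^2 = 30547729 ≡ 7777 (mod 9221)
2948^16 ≡ 7777^2 = 60481729 ≡ 1190 (mod 9221)
2948^32 ≡ 1190^2 = 1416100 ≡ 5287 (mod 9221)
2948^64 ≡ 5287^2 = 27952369 ≡ 3518 (mod 9221)
2948^128 ≡ 3518^2 = 12376324 ≡ 1742 (mod 9221)
2948^256 ≡ 1742^2 = 3034564 ≡ 855 (mod 9221)
2948^512 ≡ 855^2 = 731025 ≡ 2566 (mod 9221)
2948^573 = 2948^512 · 2948^32 · 2948^16 · 2948^8 · 2948^4 · 2948^1 ≡ 2566 · 5287 · 1190 · 7777 · 5527 · 2948 (mod 9221).
Accumulate the product:
2566 · 5287 = 13566442 ≡ 2351
2351 · 1190 = 2797690 ≡ 3727
3727 · 7777 = 28984879 ≡ 3276
3276 · 5527 = 18106452 ≡ 5629
5629 · 2948 = 16594292 ≡ 5713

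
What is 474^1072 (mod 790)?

316

474^1 ≡ 474 (mod 790)
474^2 ≡ 474^2 = 224676 ≡ 316 (mod 790)
474^4 ≡ 316^2 = 99856 ≡ 316 (mod 790)
474^8 ≡ 316^2 = 99856 ≡ 316 (mod 790)
474^16 ≡ 316^2 = 99856 ≡ 316 (mod 790)
474^32 ≡ 316^2 = 99856 ≡ 316 (mod 790)
474^64 ≡ 316^2 = 99856 ≡ 316 (mod 790)
474^128 ≡ 316^2 = 99856 ≡ 316 (mod 790)
474^256 ≡ 316^2 = 99856 ≡ 316 (mod 790)
474^512 ≡ 316^2 = 99856 ≡ 316 (mod 790)
474^1024 ≡ 316^2 = 99856 ≡ 316 (mod 790)
474^1072 = 474^1024 * 474^32 * 474^16 ≡ 316 * 316 * 316 (mod 790).
Accumulate the product:
316 * 316 = 99856 ≡ 316
316 * 316 = 99856 ≡ 316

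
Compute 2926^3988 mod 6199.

1955

3988 in binary is 111110010100, i.e. 3988 = 2048 + 1024 + 512 + 256 + 128 + 16 + 4.
2926^1 ≡ 2926 (mod 6199)
2926^2 ≡ 2926^2 = 8561476 ≡ 657 (mod 6199)
2926^4 ≡ 657^2 = 431649 ≡ 3918 (mod 6199)
2926^8 ≡ 3918^2 = 15350724 ≡ 2000 (mod 6199)
2926^16 ≡ 2000^2 = 4000000 ≡ 1645 (mod 6199)
2926^32 ≡ 1645^2 = 2706025 ≡ 3261 (mod 6199)
2926^64 ≡ 3261^2 = 10634121 ≡ 2836 (mod 6199)
2926^128 ≡ 2836^2 = 8042896 ≡ 2793 (mod 6199)
2926^256 ≡ 2793^2 = 7800849 ≡ 2507 (mod 6199)
2926^512 ≡ 2507^2 = 6285049 ≡ 5462 (mod 6199)
2926^1024 ≡ 5462^2 = 29833444 ≡ 3856 (mod 6199)
2926^2048 ≡ 3856^2 = 14868736 ≡ 3534 (mod 6199)
2926^3988 = 2926^2048 × 2926^1024 × 2926^512 × 2926^256 × 2926^128 × 2926^16 × 2926^4 ≡ 3534 × 3856 × 5462 × 2507 × 2793 × 1645 × 3918 (mod 6199).
Accumulate the product:
3534 × 3856 = 13627104 ≡ 1702
1702 × 5462 = 9296324 ≡ 4023
4023 × 2507 = 10085661 ≡ 6087
6087 × 2793 = 17000991 ≡ 3333
3333 × 1645 = 5482785 ≡ 2869
2869 × 3918 = 11240742 ≡ 1955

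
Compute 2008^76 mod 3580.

736

By square-and-multiply:
76 in binary is 1001100, i.e. 76 = 64 + 8 + 4.
2008^1 ≡ 2008 (mod 3580)
2008^2 ≡ 2008^2 = 4032064 ≡ 984 (mod 3580)
2008^4 ≡ 984^2 = 968256 ≡ 1656 (mod 3580)
2008^8 ≡ 1656^2 = 2742336 ≡ 56 (mod 3580)
2008^16 ≡ 56^2 = 3136 (mod 3580)
2008^32 ≡ 3136^2 = 9834496 ≡ 236 (mod 3580)
2008^64 ≡ 236^2 = 55696 ≡ 1996 (mod 3580)
2008^76 = 2008^64 · 2008^8 · 2008^4 ≡ 1996 · 56 · 1656 (mod 3580).
Accumulate the product:
1996 · 56 = 111776 ≡ 796
796 · 1656 = 1318176 ≡ 736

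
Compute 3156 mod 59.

3156 = 53×59 + 29, so 3156 ≡ 29 (mod 59).

29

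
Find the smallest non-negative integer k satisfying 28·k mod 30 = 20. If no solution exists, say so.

gcd(28, 30) = 2, and 2 | 20, so solutions exist.
Divide through by 2: 14·k ≡ 10 (mod 15).
14⁻¹ ≡ 14 (mod 15).
k ≡ 14·10 ≡ 5 (mod 15).
The smallest non-negative solution is k = 5.

5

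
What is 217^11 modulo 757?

285

Using repeated squaring:
11 in binary is 1011, i.e. 11 = 8 + 2 + 1.
217^1 ≡ 217 (mod 757)
217^2 ≡ 217^2 = 47089 ≡ 155 (mod 757)
217^4 ≡ 155^2 = 24025 ≡ 558 (mod 757)
217^8 ≡ 558^2 = 311364 ≡ 237 (mod 757)
217^11 = 217^8 * 217^2 * 217^1 ≡ 237 * 155 * 217 (mod 757).
Accumulate the product:
237 * 155 = 36735 ≡ 399
399 * 217 = 86583 ≡ 285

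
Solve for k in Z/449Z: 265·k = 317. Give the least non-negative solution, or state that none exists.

gcd(265, 449) = 1, so a unique solution mod 449 exists.
265⁻¹ ≡ 61 (mod 449).
k ≡ 61·317 ≡ 30 (mod 449).

30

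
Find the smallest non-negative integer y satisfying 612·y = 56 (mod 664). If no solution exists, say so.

50

gcd(612, 664) = 4, and 4 | 56, so solutions exist.
Divide through by 4: 153·y mod 166 = 14.
153⁻¹ ≡ 51 (mod 166).
y ≡ 51·14 ≡ 50 (mod 166).
The smallest non-negative solution is y = 50.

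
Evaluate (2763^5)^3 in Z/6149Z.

5257

(2763)^5 ≡ 1220 (mod 6149)
(1220)^3 ≡ 5257 (mod 6149)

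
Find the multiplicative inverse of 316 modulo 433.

By the extended Euclidean algorithm:
433 = 1*316 + 117
316 = 2*117 + 82
117 = 1*82 + 35
82 = 2*35 + 12
35 = 2*12 + 11
12 = 1*11 + 1
11 = 11*1 + 0
gcd(316, 433) = 1, so the inverse exists.
Back-substitute for 1:
1 = 1*12 − 1*11
  = −1*35 + 3*12
  = 3*82 − 7*35
  = −7*117 + 10*82
  = 10*316 − 27*117
  = −27*433 + 37*316
So 316⁻¹ ≡ 37 (mod 433).

37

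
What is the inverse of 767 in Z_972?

Apply the Euclidean algorithm and back-substitute:
972 = 1·767 + 205
767 = 3·205 + 152
205 = 1·152 + 53
152 = 2·53 + 46
53 = 1·46 + 7
46 = 6·7 + 4
7 = 1·4 + 3
4 = 1·3 + 1
3 = 3·1 + 0
gcd(767, 972) = 1, so the inverse exists.
Bézout: 1 = −217·972 + 275·767.
So 767⁻¹ ≡ 275 (mod 972).

275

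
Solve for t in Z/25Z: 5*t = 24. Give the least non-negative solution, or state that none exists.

no solution

gcd(5, 25) = 5, and 5 does not divide 24.
So the congruence has no solution.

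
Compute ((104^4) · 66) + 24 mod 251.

(104)^4 ≡ 27 (mod 251)
27 · 66 = 1782 ≡ 25 (mod 251)
25 + 24 = 49

49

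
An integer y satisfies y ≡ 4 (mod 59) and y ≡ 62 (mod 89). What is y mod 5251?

240

59⁻¹ mod 89: 59×86 ≡ 1 (mod 89), so 59⁻¹ ≡ 86.
y = 4 + 59×((62 − 4)×86 mod 89) = 4 + 59×4 = 240.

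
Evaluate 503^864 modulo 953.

Using repeated squaring:
503^1 ≡ 503 (mod 953)
503^2 ≡ 503^2 = 253009 ≡ 464 (mod 953)
503^4 ≡ 464^2 = 215296 ≡ 871 (mod 953)
503^8 ≡ 871^2 = 758641 ≡ 53 (mod 953)
503^16 ≡ 53^2 = 2809 ≡ 903 (mod 953)
503^32 ≡ 903^2 = 815409 ≡ 594 (mod 953)
503^64 ≡ 594^2 = 352836 ≡ 226 (mod 953)
503^128 ≡ 226^2 = 51076 ≡ 567 (mod 953)
503^256 ≡ 567^2 = 321489 ≡ 328 (mod 953)
503^512 ≡ 328^2 = 107584 ≡ 848 (mod 953)
503^864 = 503^512 * 503^256 * 503^64 * 503^32 ≡ 848 * 328 * 226 * 594 (mod 953).
Accumulate the product:
848 * 328 = 278144 ≡ 821
821 * 226 = 185546 ≡ 664
664 * 594 = 394416 ≡ 827

827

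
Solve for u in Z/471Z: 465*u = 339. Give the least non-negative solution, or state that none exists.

22

gcd(465, 471) = 3, and 3 | 339, so solutions exist.
Divide through by 3: 155*u = 113 (mod 157).
155⁻¹ ≡ 78 (mod 157).
u ≡ 78*113 ≡ 22 (mod 157).
The smallest non-negative solution is u = 22.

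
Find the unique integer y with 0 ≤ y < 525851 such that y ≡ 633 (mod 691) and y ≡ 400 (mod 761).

691⁻¹ mod 761: 691*337 ≡ 1 (mod 761), so 691⁻¹ ≡ 337.
y = 633 + 691*((400 − 633)*337 mod 761) = 633 + 691*623 = 431126.
Check: 431126 mod 691 = 633, 431126 mod 761 = 400. ✓

431126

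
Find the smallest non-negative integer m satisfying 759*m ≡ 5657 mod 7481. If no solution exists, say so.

gcd(759, 7481) = 1, so a unique solution mod 7481 exists.
759⁻¹ ≡ 5628 (mod 7481).
m ≡ 5628*5657 ≡ 5941 (mod 7481).

5941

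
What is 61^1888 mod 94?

55

Using repeated squaring:
61^1 ≡ 61 (mod 94)
61^2 ≡ 61^2 = 3721 ≡ 55 (mod 94)
61^4 ≡ 55^2 = 3025 ≡ 17 (mod 94)
61^8 ≡ 17^2 = 289 ≡ 7 (mod 94)
61^16 ≡ 7^2 = 49 (mod 94)
61^32 ≡ 49^2 = 2401 ≡ 51 (mod 94)
61^64 ≡ 51^2 = 2601 ≡ 63 (mod 94)
61^128 ≡ 63^2 = 3969 ≡ 21 (mod 94)
61^256 ≡ 21^2 = 441 ≡ 65 (mod 94)
61^512 ≡ 65^2 = 4225 ≡ 89 (mod 94)
61^1024 ≡ 89^2 = 7921 ≡ 25 (mod 94)
61^1888 = 61^1024 · 61^512 · 61^256 · 61^64 · 61^32 ≡ 25 · 89 · 65 · 63 · 51 (mod 94).
Accumulate the product:
25 · 89 = 2225 ≡ 63
63 · 65 = 4095 ≡ 53
53 · 63 = 3339 ≡ 49
49 · 51 = 2499 ≡ 55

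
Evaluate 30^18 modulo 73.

46

18 in binary is 10010, i.e. 18 = 16 + 2.
30^1 ≡ 30 (mod 73)
30^2 ≡ 30^2 = 900 ≡ 24 (mod 73)
30^4 ≡ 24^2 = 576 ≡ 65 (mod 73)
30^8 ≡ 65^2 = 4225 ≡ 64 (mod 73)
30^16 ≡ 64^2 = 4096 ≡ 8 (mod 73)
30^18 = 30^16 × 30^2 ≡ 8 × 24 (mod 73).
8 × 24 = 192 ≡ 46 (mod 73).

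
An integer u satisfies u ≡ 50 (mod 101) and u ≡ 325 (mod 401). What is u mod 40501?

23583

101⁻¹ mod 401: 101×135 ≡ 1 (mod 401), so 101⁻¹ ≡ 135.
u = 50 + 101×((325 − 50)×135 mod 401) = 50 + 101×233 = 23583.
Check: 23583 mod 101 = 50, 23583 mod 401 = 325. ✓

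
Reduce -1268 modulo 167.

68

-1268 = -8*167 + 68, so -1268 ≡ 68 (mod 167).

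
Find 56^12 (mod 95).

Compute successive squares:
12 in binary is 1100, i.e. 12 = 8 + 4.
56^1 ≡ 56 (mod 95)
56^2 ≡ 56^2 = 3136 ≡ 1 (mod 95)
56^4 ≡ 1^2 = 1 (mod 95)
56^8 ≡ 1^2 = 1 (mod 95)
56^12 = 56^8 × 56^4 ≡ 1 × 1 (mod 95).
1 × 1 = 1 ≡ 1 (mod 95).

1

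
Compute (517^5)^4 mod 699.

529

(517)^5 ≡ 16 (mod 699)
(16)^4 ≡ 529 (mod 699)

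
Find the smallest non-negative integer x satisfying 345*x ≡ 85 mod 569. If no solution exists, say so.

561

gcd(345, 569) = 1, so a unique solution mod 569 exists.
345⁻¹ ≡ 348 (mod 569).
x ≡ 348*85 ≡ 561 (mod 569).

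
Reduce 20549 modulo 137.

136

20549 = 149×137 + 136, so 20549 ≡ 136 (mod 137).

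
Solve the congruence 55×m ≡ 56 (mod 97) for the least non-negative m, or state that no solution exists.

gcd(55, 97) = 1, so a unique solution mod 97 exists.
55⁻¹ ≡ 30 (mod 97).
m ≡ 30×56 ≡ 31 (mod 97).

31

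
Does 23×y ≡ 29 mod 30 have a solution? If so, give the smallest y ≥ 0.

13

gcd(23, 30) = 1, so a unique solution mod 30 exists.
23⁻¹ ≡ 17 (mod 30).
y ≡ 17×29 ≡ 13 (mod 30).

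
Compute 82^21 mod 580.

Using repeated squaring:
21 in binary is 10101, i.e. 21 = 16 + 4 + 1.
82^1 ≡ 82 (mod 580)
82^2 ≡ 82^2 = 6724 ≡ 344 (mod 580)
82^4 ≡ 344^2 = 118336 ≡ 16 (mod 580)
82^8 ≡ 16^2 = 256 (mod 580)
82^16 ≡ 256^2 = 65536 ≡ 576 (mod 580)
82^21 = 82^16 × 82^4 × 82^1 ≡ 576 × 16 × 82 (mod 580).
Accumulate the product:
576 × 16 = 9216 ≡ 516
516 × 82 = 42312 ≡ 552

552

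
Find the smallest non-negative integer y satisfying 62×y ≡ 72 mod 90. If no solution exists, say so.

36

gcd(62, 90) = 2, and 2 | 72, so solutions exist.
Divide through by 2: 31×y = 36 (mod 45).
31⁻¹ ≡ 16 (mod 45).
y ≡ 16×36 ≡ 36 (mod 45).
The smallest non-negative solution is y = 36.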